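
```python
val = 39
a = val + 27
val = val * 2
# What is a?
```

Answer: 66

Derivation:
Trace (tracking a):
val = 39  # -> val = 39
a = val + 27  # -> a = 66
val = val * 2  # -> val = 78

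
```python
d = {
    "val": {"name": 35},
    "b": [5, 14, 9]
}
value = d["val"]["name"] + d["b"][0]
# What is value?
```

Trace (tracking value):
d = {'val': {'name': 35}, 'b': [5, 14, 9]}  # -> d = {'val': {'name': 35}, 'b': [5, 14, 9]}
value = d['val']['name'] + d['b'][0]  # -> value = 40

Answer: 40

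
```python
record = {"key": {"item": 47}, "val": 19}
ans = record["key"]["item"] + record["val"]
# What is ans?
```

Trace (tracking ans):
record = {'key': {'item': 47}, 'val': 19}  # -> record = {'key': {'item': 47}, 'val': 19}
ans = record['key']['item'] + record['val']  # -> ans = 66

Answer: 66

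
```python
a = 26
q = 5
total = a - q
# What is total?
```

Trace (tracking total):
a = 26  # -> a = 26
q = 5  # -> q = 5
total = a - q  # -> total = 21

Answer: 21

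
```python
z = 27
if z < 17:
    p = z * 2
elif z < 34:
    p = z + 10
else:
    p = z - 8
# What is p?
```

Answer: 37

Derivation:
Trace (tracking p):
z = 27  # -> z = 27
if z < 17:  # condition is False
elif z < 34:  # condition is True
    p = z + 10  # -> p = 37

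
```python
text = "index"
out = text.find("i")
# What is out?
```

Answer: 0

Derivation:
Trace (tracking out):
text = 'index'  # -> text = 'index'
out = text.find('i')  # -> out = 0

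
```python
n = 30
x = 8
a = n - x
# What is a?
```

Trace (tracking a):
n = 30  # -> n = 30
x = 8  # -> x = 8
a = n - x  # -> a = 22

Answer: 22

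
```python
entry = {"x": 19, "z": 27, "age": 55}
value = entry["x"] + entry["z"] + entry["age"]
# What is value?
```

Answer: 101

Derivation:
Trace (tracking value):
entry = {'x': 19, 'z': 27, 'age': 55}  # -> entry = {'x': 19, 'z': 27, 'age': 55}
value = entry['x'] + entry['z'] + entry['age']  # -> value = 101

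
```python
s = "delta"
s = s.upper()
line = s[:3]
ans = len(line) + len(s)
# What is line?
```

Answer: 'DEL'

Derivation:
Trace (tracking line):
s = 'delta'  # -> s = 'delta'
s = s.upper()  # -> s = 'DELTA'
line = s[:3]  # -> line = 'DEL'
ans = len(line) + len(s)  # -> ans = 8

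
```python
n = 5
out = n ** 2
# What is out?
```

Trace (tracking out):
n = 5  # -> n = 5
out = n ** 2  # -> out = 25

Answer: 25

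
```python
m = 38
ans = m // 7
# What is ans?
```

Answer: 5

Derivation:
Trace (tracking ans):
m = 38  # -> m = 38
ans = m // 7  # -> ans = 5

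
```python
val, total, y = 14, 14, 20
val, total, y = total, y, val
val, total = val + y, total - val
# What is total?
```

Trace (tracking total):
val, total, y = (14, 14, 20)  # -> val = 14, total = 14, y = 20
val, total, y = (total, y, val)  # -> val = 14, total = 20, y = 14
val, total = (val + y, total - val)  # -> val = 28, total = 6

Answer: 6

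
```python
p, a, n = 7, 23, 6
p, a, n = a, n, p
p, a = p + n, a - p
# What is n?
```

Answer: 7

Derivation:
Trace (tracking n):
p, a, n = (7, 23, 6)  # -> p = 7, a = 23, n = 6
p, a, n = (a, n, p)  # -> p = 23, a = 6, n = 7
p, a = (p + n, a - p)  # -> p = 30, a = -17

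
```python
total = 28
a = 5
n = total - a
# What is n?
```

Answer: 23

Derivation:
Trace (tracking n):
total = 28  # -> total = 28
a = 5  # -> a = 5
n = total - a  # -> n = 23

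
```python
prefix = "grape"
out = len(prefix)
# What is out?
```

Answer: 5

Derivation:
Trace (tracking out):
prefix = 'grape'  # -> prefix = 'grape'
out = len(prefix)  # -> out = 5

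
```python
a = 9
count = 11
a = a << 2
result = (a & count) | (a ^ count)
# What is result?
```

Answer: 47

Derivation:
Trace (tracking result):
a = 9  # -> a = 9
count = 11  # -> count = 11
a = a << 2  # -> a = 36
result = a & count | a ^ count  # -> result = 47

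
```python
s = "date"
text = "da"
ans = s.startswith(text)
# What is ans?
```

Trace (tracking ans):
s = 'date'  # -> s = 'date'
text = 'da'  # -> text = 'da'
ans = s.startswith(text)  # -> ans = True

Answer: True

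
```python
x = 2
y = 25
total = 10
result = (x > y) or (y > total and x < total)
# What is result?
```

Answer: True

Derivation:
Trace (tracking result):
x = 2  # -> x = 2
y = 25  # -> y = 25
total = 10  # -> total = 10
result = x > y or (y > total and x < total)  # -> result = True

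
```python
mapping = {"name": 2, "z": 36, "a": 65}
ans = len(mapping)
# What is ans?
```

Answer: 3

Derivation:
Trace (tracking ans):
mapping = {'name': 2, 'z': 36, 'a': 65}  # -> mapping = {'name': 2, 'z': 36, 'a': 65}
ans = len(mapping)  # -> ans = 3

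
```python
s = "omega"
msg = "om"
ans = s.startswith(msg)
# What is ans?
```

Trace (tracking ans):
s = 'omega'  # -> s = 'omega'
msg = 'om'  # -> msg = 'om'
ans = s.startswith(msg)  # -> ans = True

Answer: True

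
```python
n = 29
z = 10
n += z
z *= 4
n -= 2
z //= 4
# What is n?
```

Trace (tracking n):
n = 29  # -> n = 29
z = 10  # -> z = 10
n += z  # -> n = 39
z *= 4  # -> z = 40
n -= 2  # -> n = 37
z //= 4  # -> z = 10

Answer: 37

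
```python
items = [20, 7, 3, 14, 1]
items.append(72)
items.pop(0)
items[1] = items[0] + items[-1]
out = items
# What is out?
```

Trace (tracking out):
items = [20, 7, 3, 14, 1]  # -> items = [20, 7, 3, 14, 1]
items.append(72)  # -> items = [20, 7, 3, 14, 1, 72]
items.pop(0)  # -> items = [7, 3, 14, 1, 72]
items[1] = items[0] + items[-1]  # -> items = [7, 79, 14, 1, 72]
out = items  # -> out = [7, 79, 14, 1, 72]

Answer: [7, 79, 14, 1, 72]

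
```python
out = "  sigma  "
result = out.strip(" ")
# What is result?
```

Trace (tracking result):
out = '  sigma  '  # -> out = '  sigma  '
result = out.strip(' ')  # -> result = 'sigma'

Answer: 'sigma'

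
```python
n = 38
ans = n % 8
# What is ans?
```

Answer: 6

Derivation:
Trace (tracking ans):
n = 38  # -> n = 38
ans = n % 8  # -> ans = 6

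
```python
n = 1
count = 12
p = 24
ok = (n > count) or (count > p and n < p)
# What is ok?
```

Trace (tracking ok):
n = 1  # -> n = 1
count = 12  # -> count = 12
p = 24  # -> p = 24
ok = n > count or (count > p and n < p)  # -> ok = False

Answer: False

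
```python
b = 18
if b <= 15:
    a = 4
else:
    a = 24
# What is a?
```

Trace (tracking a):
b = 18  # -> b = 18
if b <= 15:  # condition is False
else:
    a = 24  # -> a = 24

Answer: 24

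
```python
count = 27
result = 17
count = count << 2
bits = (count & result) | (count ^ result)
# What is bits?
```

Trace (tracking bits):
count = 27  # -> count = 27
result = 17  # -> result = 17
count = count << 2  # -> count = 108
bits = count & result | count ^ result  # -> bits = 125

Answer: 125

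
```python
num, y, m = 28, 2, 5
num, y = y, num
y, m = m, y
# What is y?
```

Trace (tracking y):
num, y, m = (28, 2, 5)  # -> num = 28, y = 2, m = 5
num, y = (y, num)  # -> num = 2, y = 28
y, m = (m, y)  # -> y = 5, m = 28

Answer: 5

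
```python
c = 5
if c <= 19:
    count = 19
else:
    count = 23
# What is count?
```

Answer: 19

Derivation:
Trace (tracking count):
c = 5  # -> c = 5
if c <= 19:  # condition is True
    count = 19  # -> count = 19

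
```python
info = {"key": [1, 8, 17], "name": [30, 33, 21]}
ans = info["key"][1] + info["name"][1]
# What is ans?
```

Answer: 41

Derivation:
Trace (tracking ans):
info = {'key': [1, 8, 17], 'name': [30, 33, 21]}  # -> info = {'key': [1, 8, 17], 'name': [30, 33, 21]}
ans = info['key'][1] + info['name'][1]  # -> ans = 41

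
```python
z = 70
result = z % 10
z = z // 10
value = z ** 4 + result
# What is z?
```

Trace (tracking z):
z = 70  # -> z = 70
result = z % 10  # -> result = 0
z = z // 10  # -> z = 7
value = z ** 4 + result  # -> value = 2401

Answer: 7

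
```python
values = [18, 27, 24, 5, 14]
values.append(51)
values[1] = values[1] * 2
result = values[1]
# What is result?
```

Answer: 54

Derivation:
Trace (tracking result):
values = [18, 27, 24, 5, 14]  # -> values = [18, 27, 24, 5, 14]
values.append(51)  # -> values = [18, 27, 24, 5, 14, 51]
values[1] = values[1] * 2  # -> values = [18, 54, 24, 5, 14, 51]
result = values[1]  # -> result = 54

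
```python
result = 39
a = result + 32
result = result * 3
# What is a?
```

Answer: 71

Derivation:
Trace (tracking a):
result = 39  # -> result = 39
a = result + 32  # -> a = 71
result = result * 3  # -> result = 117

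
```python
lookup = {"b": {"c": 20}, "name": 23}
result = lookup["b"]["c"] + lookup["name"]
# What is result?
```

Answer: 43

Derivation:
Trace (tracking result):
lookup = {'b': {'c': 20}, 'name': 23}  # -> lookup = {'b': {'c': 20}, 'name': 23}
result = lookup['b']['c'] + lookup['name']  # -> result = 43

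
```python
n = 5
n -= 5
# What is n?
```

Trace (tracking n):
n = 5  # -> n = 5
n -= 5  # -> n = 0

Answer: 0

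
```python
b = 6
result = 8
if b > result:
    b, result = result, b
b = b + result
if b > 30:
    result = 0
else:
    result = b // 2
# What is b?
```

Answer: 14

Derivation:
Trace (tracking b):
b = 6  # -> b = 6
result = 8  # -> result = 8
if b > result:  # condition is False
b = b + result  # -> b = 14
if b > 30:  # condition is False
else:
    result = b // 2  # -> result = 7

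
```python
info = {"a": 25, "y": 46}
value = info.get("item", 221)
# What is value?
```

Trace (tracking value):
info = {'a': 25, 'y': 46}  # -> info = {'a': 25, 'y': 46}
value = info.get('item', 221)  # -> value = 221

Answer: 221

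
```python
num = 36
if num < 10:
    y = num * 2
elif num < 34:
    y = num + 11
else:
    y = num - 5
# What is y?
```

Answer: 31

Derivation:
Trace (tracking y):
num = 36  # -> num = 36
if num < 10:  # condition is False
elif num < 34:  # condition is False
else:
    y = num - 5  # -> y = 31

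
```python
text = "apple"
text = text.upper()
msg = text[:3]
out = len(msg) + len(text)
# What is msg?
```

Answer: 'APP'

Derivation:
Trace (tracking msg):
text = 'apple'  # -> text = 'apple'
text = text.upper()  # -> text = 'APPLE'
msg = text[:3]  # -> msg = 'APP'
out = len(msg) + len(text)  # -> out = 8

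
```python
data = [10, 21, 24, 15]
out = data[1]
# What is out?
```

Trace (tracking out):
data = [10, 21, 24, 15]  # -> data = [10, 21, 24, 15]
out = data[1]  # -> out = 21

Answer: 21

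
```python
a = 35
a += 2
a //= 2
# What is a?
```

Answer: 18

Derivation:
Trace (tracking a):
a = 35  # -> a = 35
a += 2  # -> a = 37
a //= 2  # -> a = 18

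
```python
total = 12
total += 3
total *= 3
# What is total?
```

Answer: 45

Derivation:
Trace (tracking total):
total = 12  # -> total = 12
total += 3  # -> total = 15
total *= 3  # -> total = 45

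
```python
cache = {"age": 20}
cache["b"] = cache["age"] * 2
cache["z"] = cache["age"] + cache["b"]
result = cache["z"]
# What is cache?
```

Answer: {'age': 20, 'b': 40, 'z': 60}

Derivation:
Trace (tracking cache):
cache = {'age': 20}  # -> cache = {'age': 20}
cache['b'] = cache['age'] * 2  # -> cache = {'age': 20, 'b': 40}
cache['z'] = cache['age'] + cache['b']  # -> cache = {'age': 20, 'b': 40, 'z': 60}
result = cache['z']  # -> result = 60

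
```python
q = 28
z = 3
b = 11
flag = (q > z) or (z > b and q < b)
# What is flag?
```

Answer: True

Derivation:
Trace (tracking flag):
q = 28  # -> q = 28
z = 3  # -> z = 3
b = 11  # -> b = 11
flag = q > z or (z > b and q < b)  # -> flag = True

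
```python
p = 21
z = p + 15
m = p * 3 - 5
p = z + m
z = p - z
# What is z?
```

Trace (tracking z):
p = 21  # -> p = 21
z = p + 15  # -> z = 36
m = p * 3 - 5  # -> m = 58
p = z + m  # -> p = 94
z = p - z  # -> z = 58

Answer: 58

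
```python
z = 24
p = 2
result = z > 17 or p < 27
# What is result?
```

Trace (tracking result):
z = 24  # -> z = 24
p = 2  # -> p = 2
result = z > 17 or p < 27  # -> result = True

Answer: True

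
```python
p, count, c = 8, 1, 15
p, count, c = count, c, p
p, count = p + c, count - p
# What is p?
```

Trace (tracking p):
p, count, c = (8, 1, 15)  # -> p = 8, count = 1, c = 15
p, count, c = (count, c, p)  # -> p = 1, count = 15, c = 8
p, count = (p + c, count - p)  # -> p = 9, count = 14

Answer: 9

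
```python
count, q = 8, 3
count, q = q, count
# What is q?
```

Trace (tracking q):
count, q = (8, 3)  # -> count = 8, q = 3
count, q = (q, count)  # -> count = 3, q = 8

Answer: 8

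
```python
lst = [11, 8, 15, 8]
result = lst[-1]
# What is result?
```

Answer: 8

Derivation:
Trace (tracking result):
lst = [11, 8, 15, 8]  # -> lst = [11, 8, 15, 8]
result = lst[-1]  # -> result = 8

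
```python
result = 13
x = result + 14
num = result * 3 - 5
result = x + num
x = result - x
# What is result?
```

Answer: 61

Derivation:
Trace (tracking result):
result = 13  # -> result = 13
x = result + 14  # -> x = 27
num = result * 3 - 5  # -> num = 34
result = x + num  # -> result = 61
x = result - x  # -> x = 34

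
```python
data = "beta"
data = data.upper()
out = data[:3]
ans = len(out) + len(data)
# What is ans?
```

Answer: 7

Derivation:
Trace (tracking ans):
data = 'beta'  # -> data = 'beta'
data = data.upper()  # -> data = 'BETA'
out = data[:3]  # -> out = 'BET'
ans = len(out) + len(data)  # -> ans = 7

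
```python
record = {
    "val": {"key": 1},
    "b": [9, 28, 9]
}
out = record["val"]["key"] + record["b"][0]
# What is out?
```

Answer: 10

Derivation:
Trace (tracking out):
record = {'val': {'key': 1}, 'b': [9, 28, 9]}  # -> record = {'val': {'key': 1}, 'b': [9, 28, 9]}
out = record['val']['key'] + record['b'][0]  # -> out = 10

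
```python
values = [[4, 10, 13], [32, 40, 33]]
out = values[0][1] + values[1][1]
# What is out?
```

Answer: 50

Derivation:
Trace (tracking out):
values = [[4, 10, 13], [32, 40, 33]]  # -> values = [[4, 10, 13], [32, 40, 33]]
out = values[0][1] + values[1][1]  # -> out = 50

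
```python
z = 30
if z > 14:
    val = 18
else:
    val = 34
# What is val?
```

Answer: 18

Derivation:
Trace (tracking val):
z = 30  # -> z = 30
if z > 14:  # condition is True
    val = 18  # -> val = 18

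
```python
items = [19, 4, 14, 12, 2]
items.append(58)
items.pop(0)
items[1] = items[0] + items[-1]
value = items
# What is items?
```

Answer: [4, 62, 12, 2, 58]

Derivation:
Trace (tracking items):
items = [19, 4, 14, 12, 2]  # -> items = [19, 4, 14, 12, 2]
items.append(58)  # -> items = [19, 4, 14, 12, 2, 58]
items.pop(0)  # -> items = [4, 14, 12, 2, 58]
items[1] = items[0] + items[-1]  # -> items = [4, 62, 12, 2, 58]
value = items  # -> value = [4, 62, 12, 2, 58]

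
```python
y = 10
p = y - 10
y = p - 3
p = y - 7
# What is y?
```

Trace (tracking y):
y = 10  # -> y = 10
p = y - 10  # -> p = 0
y = p - 3  # -> y = -3
p = y - 7  # -> p = -10

Answer: -3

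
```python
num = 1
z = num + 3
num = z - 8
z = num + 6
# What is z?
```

Trace (tracking z):
num = 1  # -> num = 1
z = num + 3  # -> z = 4
num = z - 8  # -> num = -4
z = num + 6  # -> z = 2

Answer: 2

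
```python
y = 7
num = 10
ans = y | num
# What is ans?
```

Trace (tracking ans):
y = 7  # -> y = 7
num = 10  # -> num = 10
ans = y | num  # -> ans = 15

Answer: 15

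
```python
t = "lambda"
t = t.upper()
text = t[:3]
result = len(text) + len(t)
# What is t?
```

Trace (tracking t):
t = 'lambda'  # -> t = 'lambda'
t = t.upper()  # -> t = 'LAMBDA'
text = t[:3]  # -> text = 'LAM'
result = len(text) + len(t)  # -> result = 9

Answer: 'LAMBDA'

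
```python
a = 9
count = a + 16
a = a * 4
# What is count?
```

Trace (tracking count):
a = 9  # -> a = 9
count = a + 16  # -> count = 25
a = a * 4  # -> a = 36

Answer: 25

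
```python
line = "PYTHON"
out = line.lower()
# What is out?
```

Answer: 'python'

Derivation:
Trace (tracking out):
line = 'PYTHON'  # -> line = 'PYTHON'
out = line.lower()  # -> out = 'python'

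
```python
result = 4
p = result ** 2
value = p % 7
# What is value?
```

Trace (tracking value):
result = 4  # -> result = 4
p = result ** 2  # -> p = 16
value = p % 7  # -> value = 2

Answer: 2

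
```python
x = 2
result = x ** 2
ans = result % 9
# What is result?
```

Answer: 4

Derivation:
Trace (tracking result):
x = 2  # -> x = 2
result = x ** 2  # -> result = 4
ans = result % 9  # -> ans = 4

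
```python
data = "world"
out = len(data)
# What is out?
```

Trace (tracking out):
data = 'world'  # -> data = 'world'
out = len(data)  # -> out = 5

Answer: 5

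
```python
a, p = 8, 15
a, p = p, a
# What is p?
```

Answer: 8

Derivation:
Trace (tracking p):
a, p = (8, 15)  # -> a = 8, p = 15
a, p = (p, a)  # -> a = 15, p = 8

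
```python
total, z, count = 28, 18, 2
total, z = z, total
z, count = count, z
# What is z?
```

Trace (tracking z):
total, z, count = (28, 18, 2)  # -> total = 28, z = 18, count = 2
total, z = (z, total)  # -> total = 18, z = 28
z, count = (count, z)  # -> z = 2, count = 28

Answer: 2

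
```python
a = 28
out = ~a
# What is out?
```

Answer: -29

Derivation:
Trace (tracking out):
a = 28  # -> a = 28
out = ~a  # -> out = -29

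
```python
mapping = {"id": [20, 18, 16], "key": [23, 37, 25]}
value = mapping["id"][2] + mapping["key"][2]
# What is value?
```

Answer: 41

Derivation:
Trace (tracking value):
mapping = {'id': [20, 18, 16], 'key': [23, 37, 25]}  # -> mapping = {'id': [20, 18, 16], 'key': [23, 37, 25]}
value = mapping['id'][2] + mapping['key'][2]  # -> value = 41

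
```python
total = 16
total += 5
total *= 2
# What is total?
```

Trace (tracking total):
total = 16  # -> total = 16
total += 5  # -> total = 21
total *= 2  # -> total = 42

Answer: 42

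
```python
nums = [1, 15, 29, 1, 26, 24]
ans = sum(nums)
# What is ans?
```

Trace (tracking ans):
nums = [1, 15, 29, 1, 26, 24]  # -> nums = [1, 15, 29, 1, 26, 24]
ans = sum(nums)  # -> ans = 96

Answer: 96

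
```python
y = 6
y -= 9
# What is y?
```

Trace (tracking y):
y = 6  # -> y = 6
y -= 9  # -> y = -3

Answer: -3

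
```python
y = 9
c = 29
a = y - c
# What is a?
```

Answer: -20

Derivation:
Trace (tracking a):
y = 9  # -> y = 9
c = 29  # -> c = 29
a = y - c  # -> a = -20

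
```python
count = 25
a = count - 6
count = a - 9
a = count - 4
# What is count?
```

Answer: 10

Derivation:
Trace (tracking count):
count = 25  # -> count = 25
a = count - 6  # -> a = 19
count = a - 9  # -> count = 10
a = count - 4  # -> a = 6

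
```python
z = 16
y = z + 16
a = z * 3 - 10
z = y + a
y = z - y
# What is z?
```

Answer: 70

Derivation:
Trace (tracking z):
z = 16  # -> z = 16
y = z + 16  # -> y = 32
a = z * 3 - 10  # -> a = 38
z = y + a  # -> z = 70
y = z - y  # -> y = 38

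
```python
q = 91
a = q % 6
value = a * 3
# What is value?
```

Trace (tracking value):
q = 91  # -> q = 91
a = q % 6  # -> a = 1
value = a * 3  # -> value = 3

Answer: 3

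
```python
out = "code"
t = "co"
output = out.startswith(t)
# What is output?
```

Answer: True

Derivation:
Trace (tracking output):
out = 'code'  # -> out = 'code'
t = 'co'  # -> t = 'co'
output = out.startswith(t)  # -> output = True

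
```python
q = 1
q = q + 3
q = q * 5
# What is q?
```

Trace (tracking q):
q = 1  # -> q = 1
q = q + 3  # -> q = 4
q = q * 5  # -> q = 20

Answer: 20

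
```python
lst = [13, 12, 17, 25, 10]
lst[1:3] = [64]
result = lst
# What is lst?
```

Answer: [13, 64, 25, 10]

Derivation:
Trace (tracking lst):
lst = [13, 12, 17, 25, 10]  # -> lst = [13, 12, 17, 25, 10]
lst[1:3] = [64]  # -> lst = [13, 64, 25, 10]
result = lst  # -> result = [13, 64, 25, 10]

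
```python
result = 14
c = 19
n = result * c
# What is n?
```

Answer: 266

Derivation:
Trace (tracking n):
result = 14  # -> result = 14
c = 19  # -> c = 19
n = result * c  # -> n = 266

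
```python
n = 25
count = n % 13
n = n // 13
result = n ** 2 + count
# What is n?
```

Answer: 1

Derivation:
Trace (tracking n):
n = 25  # -> n = 25
count = n % 13  # -> count = 12
n = n // 13  # -> n = 1
result = n ** 2 + count  # -> result = 13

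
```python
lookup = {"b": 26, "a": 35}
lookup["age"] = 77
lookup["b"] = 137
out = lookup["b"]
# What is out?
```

Answer: 137

Derivation:
Trace (tracking out):
lookup = {'b': 26, 'a': 35}  # -> lookup = {'b': 26, 'a': 35}
lookup['age'] = 77  # -> lookup = {'b': 26, 'a': 35, 'age': 77}
lookup['b'] = 137  # -> lookup = {'b': 137, 'a': 35, 'age': 77}
out = lookup['b']  # -> out = 137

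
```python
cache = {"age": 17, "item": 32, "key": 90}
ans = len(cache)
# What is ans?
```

Trace (tracking ans):
cache = {'age': 17, 'item': 32, 'key': 90}  # -> cache = {'age': 17, 'item': 32, 'key': 90}
ans = len(cache)  # -> ans = 3

Answer: 3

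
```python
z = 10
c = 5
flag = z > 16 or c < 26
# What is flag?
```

Answer: True

Derivation:
Trace (tracking flag):
z = 10  # -> z = 10
c = 5  # -> c = 5
flag = z > 16 or c < 26  # -> flag = True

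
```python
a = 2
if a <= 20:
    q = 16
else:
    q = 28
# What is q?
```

Answer: 16

Derivation:
Trace (tracking q):
a = 2  # -> a = 2
if a <= 20:  # condition is True
    q = 16  # -> q = 16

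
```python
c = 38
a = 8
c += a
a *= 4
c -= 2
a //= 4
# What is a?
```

Trace (tracking a):
c = 38  # -> c = 38
a = 8  # -> a = 8
c += a  # -> c = 46
a *= 4  # -> a = 32
c -= 2  # -> c = 44
a //= 4  # -> a = 8

Answer: 8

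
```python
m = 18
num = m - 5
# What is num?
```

Answer: 13

Derivation:
Trace (tracking num):
m = 18  # -> m = 18
num = m - 5  # -> num = 13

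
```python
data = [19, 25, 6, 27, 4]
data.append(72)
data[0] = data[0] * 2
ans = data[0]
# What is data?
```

Answer: [38, 25, 6, 27, 4, 72]

Derivation:
Trace (tracking data):
data = [19, 25, 6, 27, 4]  # -> data = [19, 25, 6, 27, 4]
data.append(72)  # -> data = [19, 25, 6, 27, 4, 72]
data[0] = data[0] * 2  # -> data = [38, 25, 6, 27, 4, 72]
ans = data[0]  # -> ans = 38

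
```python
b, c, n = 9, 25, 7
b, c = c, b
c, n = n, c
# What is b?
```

Answer: 25

Derivation:
Trace (tracking b):
b, c, n = (9, 25, 7)  # -> b = 9, c = 25, n = 7
b, c = (c, b)  # -> b = 25, c = 9
c, n = (n, c)  # -> c = 7, n = 9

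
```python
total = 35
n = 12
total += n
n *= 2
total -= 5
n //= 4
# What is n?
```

Trace (tracking n):
total = 35  # -> total = 35
n = 12  # -> n = 12
total += n  # -> total = 47
n *= 2  # -> n = 24
total -= 5  # -> total = 42
n //= 4  # -> n = 6

Answer: 6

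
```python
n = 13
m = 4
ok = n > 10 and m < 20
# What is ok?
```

Trace (tracking ok):
n = 13  # -> n = 13
m = 4  # -> m = 4
ok = n > 10 and m < 20  # -> ok = True

Answer: True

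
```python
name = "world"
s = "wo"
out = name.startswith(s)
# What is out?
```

Answer: True

Derivation:
Trace (tracking out):
name = 'world'  # -> name = 'world'
s = 'wo'  # -> s = 'wo'
out = name.startswith(s)  # -> out = True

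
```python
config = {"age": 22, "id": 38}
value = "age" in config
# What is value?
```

Answer: True

Derivation:
Trace (tracking value):
config = {'age': 22, 'id': 38}  # -> config = {'age': 22, 'id': 38}
value = 'age' in config  # -> value = True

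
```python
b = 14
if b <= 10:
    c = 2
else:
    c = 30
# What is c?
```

Answer: 30

Derivation:
Trace (tracking c):
b = 14  # -> b = 14
if b <= 10:  # condition is False
else:
    c = 30  # -> c = 30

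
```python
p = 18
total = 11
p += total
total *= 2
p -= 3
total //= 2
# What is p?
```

Trace (tracking p):
p = 18  # -> p = 18
total = 11  # -> total = 11
p += total  # -> p = 29
total *= 2  # -> total = 22
p -= 3  # -> p = 26
total //= 2  # -> total = 11

Answer: 26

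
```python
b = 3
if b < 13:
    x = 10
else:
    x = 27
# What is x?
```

Trace (tracking x):
b = 3  # -> b = 3
if b < 13:  # condition is True
    x = 10  # -> x = 10

Answer: 10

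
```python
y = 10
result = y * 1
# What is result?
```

Trace (tracking result):
y = 10  # -> y = 10
result = y * 1  # -> result = 10

Answer: 10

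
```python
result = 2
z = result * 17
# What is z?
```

Trace (tracking z):
result = 2  # -> result = 2
z = result * 17  # -> z = 34

Answer: 34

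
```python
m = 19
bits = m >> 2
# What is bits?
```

Answer: 4

Derivation:
Trace (tracking bits):
m = 19  # -> m = 19
bits = m >> 2  # -> bits = 4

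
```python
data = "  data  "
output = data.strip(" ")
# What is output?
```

Trace (tracking output):
data = '  data  '  # -> data = '  data  '
output = data.strip(' ')  # -> output = 'data'

Answer: 'data'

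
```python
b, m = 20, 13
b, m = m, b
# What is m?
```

Answer: 20

Derivation:
Trace (tracking m):
b, m = (20, 13)  # -> b = 20, m = 13
b, m = (m, b)  # -> b = 13, m = 20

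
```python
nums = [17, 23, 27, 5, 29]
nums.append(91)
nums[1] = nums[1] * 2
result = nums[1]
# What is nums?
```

Answer: [17, 46, 27, 5, 29, 91]

Derivation:
Trace (tracking nums):
nums = [17, 23, 27, 5, 29]  # -> nums = [17, 23, 27, 5, 29]
nums.append(91)  # -> nums = [17, 23, 27, 5, 29, 91]
nums[1] = nums[1] * 2  # -> nums = [17, 46, 27, 5, 29, 91]
result = nums[1]  # -> result = 46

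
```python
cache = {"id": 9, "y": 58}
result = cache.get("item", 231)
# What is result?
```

Answer: 231

Derivation:
Trace (tracking result):
cache = {'id': 9, 'y': 58}  # -> cache = {'id': 9, 'y': 58}
result = cache.get('item', 231)  # -> result = 231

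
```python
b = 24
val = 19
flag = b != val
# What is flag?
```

Trace (tracking flag):
b = 24  # -> b = 24
val = 19  # -> val = 19
flag = b != val  # -> flag = True

Answer: True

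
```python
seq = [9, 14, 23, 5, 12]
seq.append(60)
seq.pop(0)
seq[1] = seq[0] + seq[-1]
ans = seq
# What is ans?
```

Answer: [14, 74, 5, 12, 60]

Derivation:
Trace (tracking ans):
seq = [9, 14, 23, 5, 12]  # -> seq = [9, 14, 23, 5, 12]
seq.append(60)  # -> seq = [9, 14, 23, 5, 12, 60]
seq.pop(0)  # -> seq = [14, 23, 5, 12, 60]
seq[1] = seq[0] + seq[-1]  # -> seq = [14, 74, 5, 12, 60]
ans = seq  # -> ans = [14, 74, 5, 12, 60]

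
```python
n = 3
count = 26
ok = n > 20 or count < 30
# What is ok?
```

Trace (tracking ok):
n = 3  # -> n = 3
count = 26  # -> count = 26
ok = n > 20 or count < 30  # -> ok = True

Answer: True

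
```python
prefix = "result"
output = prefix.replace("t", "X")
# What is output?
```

Trace (tracking output):
prefix = 'result'  # -> prefix = 'result'
output = prefix.replace('t', 'X')  # -> output = 'resulX'

Answer: 'resulX'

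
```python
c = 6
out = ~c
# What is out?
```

Answer: -7

Derivation:
Trace (tracking out):
c = 6  # -> c = 6
out = ~c  # -> out = -7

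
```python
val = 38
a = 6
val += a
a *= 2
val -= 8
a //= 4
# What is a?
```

Trace (tracking a):
val = 38  # -> val = 38
a = 6  # -> a = 6
val += a  # -> val = 44
a *= 2  # -> a = 12
val -= 8  # -> val = 36
a //= 4  # -> a = 3

Answer: 3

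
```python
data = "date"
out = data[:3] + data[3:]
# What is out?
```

Answer: 'date'

Derivation:
Trace (tracking out):
data = 'date'  # -> data = 'date'
out = data[:3] + data[3:]  # -> out = 'date'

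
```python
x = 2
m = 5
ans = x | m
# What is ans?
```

Trace (tracking ans):
x = 2  # -> x = 2
m = 5  # -> m = 5
ans = x | m  # -> ans = 7

Answer: 7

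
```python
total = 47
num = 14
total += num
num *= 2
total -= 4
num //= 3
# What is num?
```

Trace (tracking num):
total = 47  # -> total = 47
num = 14  # -> num = 14
total += num  # -> total = 61
num *= 2  # -> num = 28
total -= 4  # -> total = 57
num //= 3  # -> num = 9

Answer: 9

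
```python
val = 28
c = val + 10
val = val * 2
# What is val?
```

Trace (tracking val):
val = 28  # -> val = 28
c = val + 10  # -> c = 38
val = val * 2  # -> val = 56

Answer: 56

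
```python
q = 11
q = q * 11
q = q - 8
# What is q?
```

Trace (tracking q):
q = 11  # -> q = 11
q = q * 11  # -> q = 121
q = q - 8  # -> q = 113

Answer: 113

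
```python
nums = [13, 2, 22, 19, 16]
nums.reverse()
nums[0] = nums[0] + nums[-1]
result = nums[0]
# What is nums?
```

Answer: [29, 19, 22, 2, 13]

Derivation:
Trace (tracking nums):
nums = [13, 2, 22, 19, 16]  # -> nums = [13, 2, 22, 19, 16]
nums.reverse()  # -> nums = [16, 19, 22, 2, 13]
nums[0] = nums[0] + nums[-1]  # -> nums = [29, 19, 22, 2, 13]
result = nums[0]  # -> result = 29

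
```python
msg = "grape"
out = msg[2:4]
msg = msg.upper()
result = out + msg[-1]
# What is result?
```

Answer: 'apE'

Derivation:
Trace (tracking result):
msg = 'grape'  # -> msg = 'grape'
out = msg[2:4]  # -> out = 'ap'
msg = msg.upper()  # -> msg = 'GRAPE'
result = out + msg[-1]  # -> result = 'apE'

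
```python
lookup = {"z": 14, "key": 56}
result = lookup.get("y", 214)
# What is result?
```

Trace (tracking result):
lookup = {'z': 14, 'key': 56}  # -> lookup = {'z': 14, 'key': 56}
result = lookup.get('y', 214)  # -> result = 214

Answer: 214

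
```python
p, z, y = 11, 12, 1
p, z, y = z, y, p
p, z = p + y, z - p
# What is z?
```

Trace (tracking z):
p, z, y = (11, 12, 1)  # -> p = 11, z = 12, y = 1
p, z, y = (z, y, p)  # -> p = 12, z = 1, y = 11
p, z = (p + y, z - p)  # -> p = 23, z = -11

Answer: -11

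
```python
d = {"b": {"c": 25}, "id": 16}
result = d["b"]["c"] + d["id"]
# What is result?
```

Trace (tracking result):
d = {'b': {'c': 25}, 'id': 16}  # -> d = {'b': {'c': 25}, 'id': 16}
result = d['b']['c'] + d['id']  # -> result = 41

Answer: 41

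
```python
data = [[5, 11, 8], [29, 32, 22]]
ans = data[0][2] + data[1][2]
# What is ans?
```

Answer: 30

Derivation:
Trace (tracking ans):
data = [[5, 11, 8], [29, 32, 22]]  # -> data = [[5, 11, 8], [29, 32, 22]]
ans = data[0][2] + data[1][2]  # -> ans = 30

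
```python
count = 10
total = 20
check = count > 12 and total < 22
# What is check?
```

Trace (tracking check):
count = 10  # -> count = 10
total = 20  # -> total = 20
check = count > 12 and total < 22  # -> check = False

Answer: False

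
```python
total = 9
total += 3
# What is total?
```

Answer: 12

Derivation:
Trace (tracking total):
total = 9  # -> total = 9
total += 3  # -> total = 12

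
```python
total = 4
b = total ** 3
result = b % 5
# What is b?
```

Trace (tracking b):
total = 4  # -> total = 4
b = total ** 3  # -> b = 64
result = b % 5  # -> result = 4

Answer: 64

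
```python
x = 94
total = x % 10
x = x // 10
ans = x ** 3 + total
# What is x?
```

Answer: 9

Derivation:
Trace (tracking x):
x = 94  # -> x = 94
total = x % 10  # -> total = 4
x = x // 10  # -> x = 9
ans = x ** 3 + total  # -> ans = 733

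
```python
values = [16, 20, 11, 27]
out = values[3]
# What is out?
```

Trace (tracking out):
values = [16, 20, 11, 27]  # -> values = [16, 20, 11, 27]
out = values[3]  # -> out = 27

Answer: 27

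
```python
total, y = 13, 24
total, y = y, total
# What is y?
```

Answer: 13

Derivation:
Trace (tracking y):
total, y = (13, 24)  # -> total = 13, y = 24
total, y = (y, total)  # -> total = 24, y = 13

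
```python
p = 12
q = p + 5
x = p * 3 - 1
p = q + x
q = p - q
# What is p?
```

Trace (tracking p):
p = 12  # -> p = 12
q = p + 5  # -> q = 17
x = p * 3 - 1  # -> x = 35
p = q + x  # -> p = 52
q = p - q  # -> q = 35

Answer: 52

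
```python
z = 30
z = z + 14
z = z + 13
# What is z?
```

Trace (tracking z):
z = 30  # -> z = 30
z = z + 14  # -> z = 44
z = z + 13  # -> z = 57

Answer: 57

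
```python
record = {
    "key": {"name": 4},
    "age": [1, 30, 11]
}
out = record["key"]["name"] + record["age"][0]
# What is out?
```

Trace (tracking out):
record = {'key': {'name': 4}, 'age': [1, 30, 11]}  # -> record = {'key': {'name': 4}, 'age': [1, 30, 11]}
out = record['key']['name'] + record['age'][0]  # -> out = 5

Answer: 5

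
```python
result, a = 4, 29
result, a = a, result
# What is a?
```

Trace (tracking a):
result, a = (4, 29)  # -> result = 4, a = 29
result, a = (a, result)  # -> result = 29, a = 4

Answer: 4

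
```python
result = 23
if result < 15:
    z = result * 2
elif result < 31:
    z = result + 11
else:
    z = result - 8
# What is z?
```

Answer: 34

Derivation:
Trace (tracking z):
result = 23  # -> result = 23
if result < 15:  # condition is False
elif result < 31:  # condition is True
    z = result + 11  # -> z = 34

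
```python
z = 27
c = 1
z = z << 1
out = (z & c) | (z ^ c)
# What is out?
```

Trace (tracking out):
z = 27  # -> z = 27
c = 1  # -> c = 1
z = z << 1  # -> z = 54
out = z & c | z ^ c  # -> out = 55

Answer: 55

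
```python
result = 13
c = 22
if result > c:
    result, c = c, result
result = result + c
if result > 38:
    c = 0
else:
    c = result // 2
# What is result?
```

Trace (tracking result):
result = 13  # -> result = 13
c = 22  # -> c = 22
if result > c:  # condition is False
result = result + c  # -> result = 35
if result > 38:  # condition is False
else:
    c = result // 2  # -> c = 17

Answer: 35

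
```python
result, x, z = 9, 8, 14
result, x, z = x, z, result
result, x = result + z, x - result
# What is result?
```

Answer: 17

Derivation:
Trace (tracking result):
result, x, z = (9, 8, 14)  # -> result = 9, x = 8, z = 14
result, x, z = (x, z, result)  # -> result = 8, x = 14, z = 9
result, x = (result + z, x - result)  # -> result = 17, x = 6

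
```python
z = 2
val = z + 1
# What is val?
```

Trace (tracking val):
z = 2  # -> z = 2
val = z + 1  # -> val = 3

Answer: 3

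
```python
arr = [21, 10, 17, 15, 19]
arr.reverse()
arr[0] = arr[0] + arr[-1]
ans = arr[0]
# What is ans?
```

Trace (tracking ans):
arr = [21, 10, 17, 15, 19]  # -> arr = [21, 10, 17, 15, 19]
arr.reverse()  # -> arr = [19, 15, 17, 10, 21]
arr[0] = arr[0] + arr[-1]  # -> arr = [40, 15, 17, 10, 21]
ans = arr[0]  # -> ans = 40

Answer: 40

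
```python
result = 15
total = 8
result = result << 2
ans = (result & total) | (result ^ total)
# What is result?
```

Answer: 60

Derivation:
Trace (tracking result):
result = 15  # -> result = 15
total = 8  # -> total = 8
result = result << 2  # -> result = 60
ans = result & total | result ^ total  # -> ans = 60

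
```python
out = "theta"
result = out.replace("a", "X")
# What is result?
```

Answer: 'thetX'

Derivation:
Trace (tracking result):
out = 'theta'  # -> out = 'theta'
result = out.replace('a', 'X')  # -> result = 'thetX'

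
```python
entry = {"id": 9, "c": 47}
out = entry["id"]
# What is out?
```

Answer: 9

Derivation:
Trace (tracking out):
entry = {'id': 9, 'c': 47}  # -> entry = {'id': 9, 'c': 47}
out = entry['id']  # -> out = 9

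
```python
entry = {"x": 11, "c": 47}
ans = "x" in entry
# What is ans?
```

Trace (tracking ans):
entry = {'x': 11, 'c': 47}  # -> entry = {'x': 11, 'c': 47}
ans = 'x' in entry  # -> ans = True

Answer: True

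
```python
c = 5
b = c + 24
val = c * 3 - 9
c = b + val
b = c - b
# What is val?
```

Trace (tracking val):
c = 5  # -> c = 5
b = c + 24  # -> b = 29
val = c * 3 - 9  # -> val = 6
c = b + val  # -> c = 35
b = c - b  # -> b = 6

Answer: 6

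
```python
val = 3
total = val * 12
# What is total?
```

Trace (tracking total):
val = 3  # -> val = 3
total = val * 12  # -> total = 36

Answer: 36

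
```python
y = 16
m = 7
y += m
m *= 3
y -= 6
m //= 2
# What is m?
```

Trace (tracking m):
y = 16  # -> y = 16
m = 7  # -> m = 7
y += m  # -> y = 23
m *= 3  # -> m = 21
y -= 6  # -> y = 17
m //= 2  # -> m = 10

Answer: 10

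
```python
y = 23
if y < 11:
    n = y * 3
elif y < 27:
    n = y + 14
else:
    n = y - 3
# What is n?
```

Answer: 37

Derivation:
Trace (tracking n):
y = 23  # -> y = 23
if y < 11:  # condition is False
elif y < 27:  # condition is True
    n = y + 14  # -> n = 37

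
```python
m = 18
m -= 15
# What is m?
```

Trace (tracking m):
m = 18  # -> m = 18
m -= 15  # -> m = 3

Answer: 3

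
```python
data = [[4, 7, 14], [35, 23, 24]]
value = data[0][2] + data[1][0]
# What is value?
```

Trace (tracking value):
data = [[4, 7, 14], [35, 23, 24]]  # -> data = [[4, 7, 14], [35, 23, 24]]
value = data[0][2] + data[1][0]  # -> value = 49

Answer: 49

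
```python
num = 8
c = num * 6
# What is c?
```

Answer: 48

Derivation:
Trace (tracking c):
num = 8  # -> num = 8
c = num * 6  # -> c = 48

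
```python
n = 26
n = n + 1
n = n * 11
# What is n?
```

Trace (tracking n):
n = 26  # -> n = 26
n = n + 1  # -> n = 27
n = n * 11  # -> n = 297

Answer: 297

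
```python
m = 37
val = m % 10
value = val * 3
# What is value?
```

Trace (tracking value):
m = 37  # -> m = 37
val = m % 10  # -> val = 7
value = val * 3  # -> value = 21

Answer: 21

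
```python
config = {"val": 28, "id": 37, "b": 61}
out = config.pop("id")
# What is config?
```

Trace (tracking config):
config = {'val': 28, 'id': 37, 'b': 61}  # -> config = {'val': 28, 'id': 37, 'b': 61}
out = config.pop('id')  # -> out = 37

Answer: {'val': 28, 'b': 61}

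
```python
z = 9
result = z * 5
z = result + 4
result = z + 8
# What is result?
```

Trace (tracking result):
z = 9  # -> z = 9
result = z * 5  # -> result = 45
z = result + 4  # -> z = 49
result = z + 8  # -> result = 57

Answer: 57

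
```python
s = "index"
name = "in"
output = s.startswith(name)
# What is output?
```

Trace (tracking output):
s = 'index'  # -> s = 'index'
name = 'in'  # -> name = 'in'
output = s.startswith(name)  # -> output = True

Answer: True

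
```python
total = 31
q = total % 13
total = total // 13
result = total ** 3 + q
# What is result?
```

Answer: 13

Derivation:
Trace (tracking result):
total = 31  # -> total = 31
q = total % 13  # -> q = 5
total = total // 13  # -> total = 2
result = total ** 3 + q  # -> result = 13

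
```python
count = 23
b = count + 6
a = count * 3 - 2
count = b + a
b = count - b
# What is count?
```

Trace (tracking count):
count = 23  # -> count = 23
b = count + 6  # -> b = 29
a = count * 3 - 2  # -> a = 67
count = b + a  # -> count = 96
b = count - b  # -> b = 67

Answer: 96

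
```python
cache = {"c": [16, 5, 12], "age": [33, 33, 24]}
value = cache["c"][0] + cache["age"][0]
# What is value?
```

Trace (tracking value):
cache = {'c': [16, 5, 12], 'age': [33, 33, 24]}  # -> cache = {'c': [16, 5, 12], 'age': [33, 33, 24]}
value = cache['c'][0] + cache['age'][0]  # -> value = 49

Answer: 49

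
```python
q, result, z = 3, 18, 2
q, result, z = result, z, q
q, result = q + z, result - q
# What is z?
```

Trace (tracking z):
q, result, z = (3, 18, 2)  # -> q = 3, result = 18, z = 2
q, result, z = (result, z, q)  # -> q = 18, result = 2, z = 3
q, result = (q + z, result - q)  # -> q = 21, result = -16

Answer: 3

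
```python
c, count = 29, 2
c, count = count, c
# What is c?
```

Answer: 2

Derivation:
Trace (tracking c):
c, count = (29, 2)  # -> c = 29, count = 2
c, count = (count, c)  # -> c = 2, count = 29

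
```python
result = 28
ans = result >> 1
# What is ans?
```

Answer: 14

Derivation:
Trace (tracking ans):
result = 28  # -> result = 28
ans = result >> 1  # -> ans = 14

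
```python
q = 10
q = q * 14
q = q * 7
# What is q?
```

Trace (tracking q):
q = 10  # -> q = 10
q = q * 14  # -> q = 140
q = q * 7  # -> q = 980

Answer: 980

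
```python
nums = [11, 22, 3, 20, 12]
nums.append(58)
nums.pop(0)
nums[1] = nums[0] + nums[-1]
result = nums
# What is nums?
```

Trace (tracking nums):
nums = [11, 22, 3, 20, 12]  # -> nums = [11, 22, 3, 20, 12]
nums.append(58)  # -> nums = [11, 22, 3, 20, 12, 58]
nums.pop(0)  # -> nums = [22, 3, 20, 12, 58]
nums[1] = nums[0] + nums[-1]  # -> nums = [22, 80, 20, 12, 58]
result = nums  # -> result = [22, 80, 20, 12, 58]

Answer: [22, 80, 20, 12, 58]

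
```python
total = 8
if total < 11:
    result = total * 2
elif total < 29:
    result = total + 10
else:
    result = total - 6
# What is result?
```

Answer: 16

Derivation:
Trace (tracking result):
total = 8  # -> total = 8
if total < 11:  # condition is True
    result = total * 2  # -> result = 16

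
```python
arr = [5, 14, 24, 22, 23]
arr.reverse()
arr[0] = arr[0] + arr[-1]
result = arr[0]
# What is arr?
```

Answer: [28, 22, 24, 14, 5]

Derivation:
Trace (tracking arr):
arr = [5, 14, 24, 22, 23]  # -> arr = [5, 14, 24, 22, 23]
arr.reverse()  # -> arr = [23, 22, 24, 14, 5]
arr[0] = arr[0] + arr[-1]  # -> arr = [28, 22, 24, 14, 5]
result = arr[0]  # -> result = 28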